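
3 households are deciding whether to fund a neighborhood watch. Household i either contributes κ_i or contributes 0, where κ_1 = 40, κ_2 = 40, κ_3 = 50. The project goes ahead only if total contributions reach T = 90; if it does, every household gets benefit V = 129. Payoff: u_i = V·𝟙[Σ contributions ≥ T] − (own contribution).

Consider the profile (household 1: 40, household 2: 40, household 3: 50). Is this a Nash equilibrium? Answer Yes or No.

Total = 130 ≥ 90: provided.
Household 1 (pledges 40, payoff 89): dropping to 0 → total 90, payoff 129. Profitable deviation.

No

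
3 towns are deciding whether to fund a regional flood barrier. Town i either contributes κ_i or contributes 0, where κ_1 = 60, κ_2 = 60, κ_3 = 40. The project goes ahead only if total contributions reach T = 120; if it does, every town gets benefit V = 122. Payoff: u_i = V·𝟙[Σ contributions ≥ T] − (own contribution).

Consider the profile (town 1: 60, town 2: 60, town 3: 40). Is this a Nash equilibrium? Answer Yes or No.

No

Total = 160 ≥ 120: provided.
Town 1 (pledges 60, payoff 62): dropping to 0 → total 100, payoff 0. No gain.
Town 2 (pledges 60, payoff 62): dropping to 0 → total 100, payoff 0. No gain.
Town 3 (pledges 40, payoff 82): dropping to 0 → total 120, payoff 122. Profitable deviation.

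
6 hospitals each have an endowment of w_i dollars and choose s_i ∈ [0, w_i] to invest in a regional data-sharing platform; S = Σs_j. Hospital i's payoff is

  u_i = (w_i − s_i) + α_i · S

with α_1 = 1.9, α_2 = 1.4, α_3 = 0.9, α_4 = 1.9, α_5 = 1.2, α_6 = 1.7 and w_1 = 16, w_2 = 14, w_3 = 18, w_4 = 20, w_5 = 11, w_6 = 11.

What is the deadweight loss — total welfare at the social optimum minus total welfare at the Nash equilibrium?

∂u_i/∂s_i = α_i − 1, so hospital i contributes w_i if α_i > 1, else 0.
α_i > 1 for i ∈ {1, 2, 4, 5, 6}; NE contributions (16, 14, 0, 20, 11, 11), S = 72.
W^NE = Σw_i − S^NE + (Σα_i)·S^NE = 90 + 8·72 = 666.
Planner: ∂(Σu_j)/∂s_i = Σα_j − 1 = 8 > 0, so everyone contributes w_i; S^SO = 90, W^SO = 90 + 8·90 = 810.
Deadweight loss = 144.

144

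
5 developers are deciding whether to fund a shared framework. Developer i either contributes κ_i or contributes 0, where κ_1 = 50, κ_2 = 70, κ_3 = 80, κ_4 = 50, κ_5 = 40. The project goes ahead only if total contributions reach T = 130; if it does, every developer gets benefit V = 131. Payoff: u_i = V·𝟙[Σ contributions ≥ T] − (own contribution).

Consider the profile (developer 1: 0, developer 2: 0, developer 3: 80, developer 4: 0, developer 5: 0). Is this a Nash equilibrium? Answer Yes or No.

No

Total = 80 < 130: not provided.
Developer 1 (pledges 0, payoff 0): pledging 50 → total 130, payoff 81. Profitable deviation.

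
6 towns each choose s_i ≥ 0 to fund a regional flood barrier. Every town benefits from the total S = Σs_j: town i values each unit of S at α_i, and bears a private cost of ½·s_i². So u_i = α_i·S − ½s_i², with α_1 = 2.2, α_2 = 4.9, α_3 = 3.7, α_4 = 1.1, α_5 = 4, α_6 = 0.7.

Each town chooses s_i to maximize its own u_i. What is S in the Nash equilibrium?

Town i's FOC: ∂u_i/∂s_i = α_i − s_i = 0, so s_i* = α_i.
NE contributions = (2.2, 4.9, 3.7, 1.1, 4, 0.7); S = 16.6.

16.6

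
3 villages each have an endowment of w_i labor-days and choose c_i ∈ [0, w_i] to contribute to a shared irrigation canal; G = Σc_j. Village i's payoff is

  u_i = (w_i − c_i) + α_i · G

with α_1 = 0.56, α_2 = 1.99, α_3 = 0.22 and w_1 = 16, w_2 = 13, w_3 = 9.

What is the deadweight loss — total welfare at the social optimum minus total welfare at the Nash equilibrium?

44.25

∂u_i/∂c_i = α_i − 1, so village i contributes w_i if α_i > 1, else 0.
α_i > 1 for i ∈ {2}; NE contributions (0, 13, 0), G = 13.
W^NE = Σw_i − G^NE + (Σα_i)·G^NE = 38 + 1.77·13 = 61.01.
Planner: ∂(Σu_j)/∂c_i = Σα_j − 1 = 1.77 > 0, so everyone contributes w_i; G^SO = 38, W^SO = 38 + 1.77·38 = 105.26.
Deadweight loss = 44.25.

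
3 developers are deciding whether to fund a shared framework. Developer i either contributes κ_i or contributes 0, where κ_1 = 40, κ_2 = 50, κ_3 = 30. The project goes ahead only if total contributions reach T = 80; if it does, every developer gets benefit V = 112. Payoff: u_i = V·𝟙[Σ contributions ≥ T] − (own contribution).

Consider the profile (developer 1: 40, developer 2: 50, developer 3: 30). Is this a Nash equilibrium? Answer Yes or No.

No

Total = 120 ≥ 80: provided.
Developer 1 (pledges 40, payoff 72): dropping to 0 → total 80, payoff 112. Profitable deviation.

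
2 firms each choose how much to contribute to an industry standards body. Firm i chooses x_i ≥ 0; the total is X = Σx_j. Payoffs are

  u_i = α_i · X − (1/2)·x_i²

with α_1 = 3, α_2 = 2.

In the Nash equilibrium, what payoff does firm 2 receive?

8

Firm i's FOC: ∂u_i/∂x_i = α_i − x_i = 0, so x_i* = α_i.
NE contributions = (3, 2); X = 5.
u_2 = α_2·X − ½·(x_2)² = 2·5 − ½·2² = 8.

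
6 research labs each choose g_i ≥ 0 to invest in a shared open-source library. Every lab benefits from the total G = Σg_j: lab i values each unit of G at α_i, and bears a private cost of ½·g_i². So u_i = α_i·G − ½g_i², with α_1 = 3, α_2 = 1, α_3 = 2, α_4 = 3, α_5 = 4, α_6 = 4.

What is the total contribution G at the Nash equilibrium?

17

Lab i's FOC: ∂u_i/∂g_i = α_i − g_i = 0, so g_i* = α_i.
NE contributions = (3, 1, 2, 3, 4, 4); G = 17.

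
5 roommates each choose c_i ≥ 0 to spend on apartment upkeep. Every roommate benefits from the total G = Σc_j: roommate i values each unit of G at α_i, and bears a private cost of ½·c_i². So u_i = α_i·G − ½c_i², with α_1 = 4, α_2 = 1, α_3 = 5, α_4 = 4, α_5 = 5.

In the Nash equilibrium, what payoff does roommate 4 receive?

68

Roommate i's FOC: ∂u_i/∂c_i = α_i − c_i = 0, so c_i* = α_i.
NE contributions = (4, 1, 5, 4, 5); G = 19.
u_4 = α_4·G − ½·(c_4)² = 4·19 − ½·4² = 68.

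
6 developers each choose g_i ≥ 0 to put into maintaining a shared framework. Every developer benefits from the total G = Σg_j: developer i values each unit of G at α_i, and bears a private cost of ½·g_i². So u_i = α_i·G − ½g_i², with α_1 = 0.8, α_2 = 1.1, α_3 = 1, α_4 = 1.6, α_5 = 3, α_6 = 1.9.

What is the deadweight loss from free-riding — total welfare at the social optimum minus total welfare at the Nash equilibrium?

Developer i's FOC: ∂u_i/∂g_i = α_i − g_i = 0, so g_i* = α_i.
NE contributions = (0.8, 1.1, 1, 1.6, 3, 1.9); G = 9.4.
W^NE = (Σα)·G − ½Σα_i² = 9.4² − ½·18.02 = 79.35.
Planner sets g_i = Σα_j = 9.4 for every i, so G^SO = 6·9.4 = 56.4.
W^SO = (Σα)·G^SO − ½·6·(Σα)² = (6/2)·9.4² = 265.08.
Deadweight loss = W^SO − W^NE = 185.73.

185.73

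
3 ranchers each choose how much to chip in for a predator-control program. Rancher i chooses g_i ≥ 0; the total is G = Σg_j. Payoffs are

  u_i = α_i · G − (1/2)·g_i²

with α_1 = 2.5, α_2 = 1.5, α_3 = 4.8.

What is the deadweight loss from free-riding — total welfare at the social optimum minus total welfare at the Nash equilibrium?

54.49

Rancher i's FOC: ∂u_i/∂g_i = α_i − g_i = 0, so g_i* = α_i.
NE contributions = (2.5, 1.5, 4.8); G = 8.8.
W^NE = (Σα)·G − ½Σα_i² = 8.8² − ½·31.54 = 61.67.
Planner sets g_i = Σα_j = 8.8 for every i, so G^SO = 3·8.8 = 26.4.
W^SO = (Σα)·G^SO − ½·3·(Σα)² = (3/2)·8.8² = 116.16.
Deadweight loss = W^SO − W^NE = 54.49.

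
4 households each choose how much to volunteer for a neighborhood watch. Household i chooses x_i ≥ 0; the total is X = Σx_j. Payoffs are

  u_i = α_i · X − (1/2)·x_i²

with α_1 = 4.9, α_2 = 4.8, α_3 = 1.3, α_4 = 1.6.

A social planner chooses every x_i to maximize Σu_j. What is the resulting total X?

50.4

Planner FOC: ∂(Σu_j)/∂x_i = (Σα_j) − x_i = 0, so x_i^SO = Σα_j = 12.6 for every i; X^SO = 50.4.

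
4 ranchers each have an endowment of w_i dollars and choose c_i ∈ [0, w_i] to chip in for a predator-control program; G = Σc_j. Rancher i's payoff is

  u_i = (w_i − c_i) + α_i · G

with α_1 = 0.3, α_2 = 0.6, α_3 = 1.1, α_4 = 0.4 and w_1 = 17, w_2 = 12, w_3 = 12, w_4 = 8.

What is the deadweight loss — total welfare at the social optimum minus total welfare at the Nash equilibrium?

∂u_i/∂c_i = α_i − 1, so rancher i contributes w_i if α_i > 1, else 0.
α_i > 1 for i ∈ {3}; NE contributions (0, 0, 12, 0), G = 12.
W^NE = Σw_i − G^NE + (Σα_i)·G^NE = 49 + 1.4·12 = 65.8.
Planner: ∂(Σu_j)/∂c_i = Σα_j − 1 = 1.4 > 0, so everyone contributes w_i; G^SO = 49, W^SO = 49 + 1.4·49 = 117.6.
Deadweight loss = 51.8.

51.8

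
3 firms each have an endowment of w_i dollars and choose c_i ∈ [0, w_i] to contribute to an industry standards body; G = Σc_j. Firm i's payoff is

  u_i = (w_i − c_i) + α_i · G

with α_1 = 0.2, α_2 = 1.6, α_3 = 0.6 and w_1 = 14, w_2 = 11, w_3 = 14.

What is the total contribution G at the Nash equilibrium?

∂u_i/∂c_i = α_i − 1, so firm i contributes w_i if α_i > 1, else 0.
α_i > 1 for i ∈ {2}; NE contributions (0, 11, 0), G = 11.

11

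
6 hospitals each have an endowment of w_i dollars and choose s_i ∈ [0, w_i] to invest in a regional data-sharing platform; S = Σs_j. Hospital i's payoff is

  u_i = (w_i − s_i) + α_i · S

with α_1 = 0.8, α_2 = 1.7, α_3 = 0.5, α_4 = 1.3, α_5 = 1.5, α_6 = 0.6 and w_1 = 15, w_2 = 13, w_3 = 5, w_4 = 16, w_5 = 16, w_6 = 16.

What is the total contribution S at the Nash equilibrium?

∂u_i/∂s_i = α_i − 1, so hospital i contributes w_i if α_i > 1, else 0.
α_i > 1 for i ∈ {2, 4, 5}; NE contributions (0, 13, 0, 16, 16, 0), S = 45.

45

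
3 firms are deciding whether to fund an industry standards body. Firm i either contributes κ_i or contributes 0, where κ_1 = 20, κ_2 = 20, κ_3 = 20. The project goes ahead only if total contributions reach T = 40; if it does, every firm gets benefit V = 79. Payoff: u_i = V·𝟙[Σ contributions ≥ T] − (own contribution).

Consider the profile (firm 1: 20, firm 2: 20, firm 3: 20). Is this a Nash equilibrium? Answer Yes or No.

No

Total = 60 ≥ 40: provided.
Firm 1 (pledges 20, payoff 59): dropping to 0 → total 40, payoff 79. Profitable deviation.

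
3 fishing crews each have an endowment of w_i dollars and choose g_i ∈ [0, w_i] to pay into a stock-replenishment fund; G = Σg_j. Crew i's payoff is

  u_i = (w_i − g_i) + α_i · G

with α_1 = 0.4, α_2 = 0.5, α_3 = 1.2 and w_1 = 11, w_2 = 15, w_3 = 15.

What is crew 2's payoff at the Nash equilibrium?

22.5

∂u_i/∂g_i = α_i − 1, so crew i contributes w_i if α_i > 1, else 0.
α_i > 1 for i ∈ {3}; NE contributions (0, 0, 15), G = 15.
u_2 = (15 − 0) + 0.5·15 = 22.5.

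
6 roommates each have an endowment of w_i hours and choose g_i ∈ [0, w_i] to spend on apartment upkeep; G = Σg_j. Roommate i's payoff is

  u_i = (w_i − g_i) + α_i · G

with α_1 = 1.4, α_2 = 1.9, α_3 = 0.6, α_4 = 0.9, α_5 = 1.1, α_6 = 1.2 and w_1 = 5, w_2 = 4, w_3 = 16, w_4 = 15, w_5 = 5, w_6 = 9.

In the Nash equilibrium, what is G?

∂u_i/∂g_i = α_i − 1, so roommate i contributes w_i if α_i > 1, else 0.
α_i > 1 for i ∈ {1, 2, 5, 6}; NE contributions (5, 4, 0, 0, 5, 9), G = 23.

23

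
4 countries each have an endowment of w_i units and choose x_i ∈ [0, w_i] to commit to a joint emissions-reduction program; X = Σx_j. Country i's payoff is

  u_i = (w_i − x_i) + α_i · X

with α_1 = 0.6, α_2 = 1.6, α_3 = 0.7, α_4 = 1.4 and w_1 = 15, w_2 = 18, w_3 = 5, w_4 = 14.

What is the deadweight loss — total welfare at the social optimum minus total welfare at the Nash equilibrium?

66

∂u_i/∂x_i = α_i − 1, so country i contributes w_i if α_i > 1, else 0.
α_i > 1 for i ∈ {2, 4}; NE contributions (0, 18, 0, 14), X = 32.
W^NE = Σw_i − X^NE + (Σα_i)·X^NE = 52 + 3.3·32 = 157.6.
Planner: ∂(Σu_j)/∂x_i = Σα_j − 1 = 3.3 > 0, so everyone contributes w_i; X^SO = 52, W^SO = 52 + 3.3·52 = 223.6.
Deadweight loss = 66.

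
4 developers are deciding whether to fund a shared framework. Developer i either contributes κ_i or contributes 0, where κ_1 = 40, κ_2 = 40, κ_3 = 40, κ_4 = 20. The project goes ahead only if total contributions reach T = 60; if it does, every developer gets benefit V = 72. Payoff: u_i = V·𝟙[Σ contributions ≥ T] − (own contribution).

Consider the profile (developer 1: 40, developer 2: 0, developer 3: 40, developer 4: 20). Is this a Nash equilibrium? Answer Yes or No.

No

Total = 100 ≥ 60: provided.
Developer 1 (pledges 40, payoff 32): dropping to 0 → total 60, payoff 72. Profitable deviation.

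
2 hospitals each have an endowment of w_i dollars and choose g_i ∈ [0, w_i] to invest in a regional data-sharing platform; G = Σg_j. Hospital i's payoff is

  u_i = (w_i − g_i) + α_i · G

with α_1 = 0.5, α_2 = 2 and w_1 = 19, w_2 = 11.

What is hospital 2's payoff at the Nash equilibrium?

22

∂u_i/∂g_i = α_i − 1, so hospital i contributes w_i if α_i > 1, else 0.
α_i > 1 for i ∈ {2}; NE contributions (0, 11), G = 11.
u_2 = (11 − 11) + 2·11 = 22.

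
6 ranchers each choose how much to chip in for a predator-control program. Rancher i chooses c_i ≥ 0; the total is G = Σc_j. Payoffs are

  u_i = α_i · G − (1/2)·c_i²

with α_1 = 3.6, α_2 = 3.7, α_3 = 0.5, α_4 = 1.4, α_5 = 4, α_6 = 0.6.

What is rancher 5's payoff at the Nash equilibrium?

Rancher i's FOC: ∂u_i/∂c_i = α_i − c_i = 0, so c_i* = α_i.
NE contributions = (3.6, 3.7, 0.5, 1.4, 4, 0.6); G = 13.8.
u_5 = α_5·G − ½·(c_5)² = 4·13.8 − ½·4² = 47.2.

47.2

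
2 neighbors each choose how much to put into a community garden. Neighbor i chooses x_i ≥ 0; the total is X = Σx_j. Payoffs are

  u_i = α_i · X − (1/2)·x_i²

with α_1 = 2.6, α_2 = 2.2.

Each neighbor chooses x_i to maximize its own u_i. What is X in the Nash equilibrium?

4.8

Neighbor i's FOC: ∂u_i/∂x_i = α_i − x_i = 0, so x_i* = α_i.
NE contributions = (2.6, 2.2); X = 4.8.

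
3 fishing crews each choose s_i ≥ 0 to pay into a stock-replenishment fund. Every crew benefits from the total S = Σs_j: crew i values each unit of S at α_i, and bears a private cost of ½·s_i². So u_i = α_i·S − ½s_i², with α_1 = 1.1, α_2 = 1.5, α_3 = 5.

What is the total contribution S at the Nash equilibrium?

Crew i's FOC: ∂u_i/∂s_i = α_i − s_i = 0, so s_i* = α_i.
NE contributions = (1.1, 1.5, 5); S = 7.6.

7.6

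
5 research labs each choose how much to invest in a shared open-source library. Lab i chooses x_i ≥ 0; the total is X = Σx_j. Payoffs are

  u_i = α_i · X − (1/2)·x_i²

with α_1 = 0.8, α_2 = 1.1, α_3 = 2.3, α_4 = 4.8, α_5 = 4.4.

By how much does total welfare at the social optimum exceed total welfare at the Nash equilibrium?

294.11

Lab i's FOC: ∂u_i/∂x_i = α_i − x_i = 0, so x_i* = α_i.
NE contributions = (0.8, 1.1, 2.3, 4.8, 4.4); X = 13.4.
W^NE = (Σα)·X − ½Σα_i² = 13.4² − ½·49.54 = 154.79.
Planner sets x_i = Σα_j = 13.4 for every i, so X^SO = 5·13.4 = 67.
W^SO = (Σα)·X^SO − ½·5·(Σα)² = (5/2)·13.4² = 448.9.
Deadweight loss = W^SO − W^NE = 294.11.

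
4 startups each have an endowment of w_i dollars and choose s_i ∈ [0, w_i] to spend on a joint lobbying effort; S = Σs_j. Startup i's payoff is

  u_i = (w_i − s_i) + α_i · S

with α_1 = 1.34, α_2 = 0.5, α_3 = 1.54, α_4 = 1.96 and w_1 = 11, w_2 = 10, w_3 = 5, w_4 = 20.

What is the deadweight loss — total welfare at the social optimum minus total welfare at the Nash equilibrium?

43.4

∂u_i/∂s_i = α_i − 1, so startup i contributes w_i if α_i > 1, else 0.
α_i > 1 for i ∈ {1, 3, 4}; NE contributions (11, 0, 5, 20), S = 36.
W^NE = Σw_i − S^NE + (Σα_i)·S^NE = 46 + 4.34·36 = 202.24.
Planner: ∂(Σu_j)/∂s_i = Σα_j − 1 = 4.34 > 0, so everyone contributes w_i; S^SO = 46, W^SO = 46 + 4.34·46 = 245.64.
Deadweight loss = 43.4.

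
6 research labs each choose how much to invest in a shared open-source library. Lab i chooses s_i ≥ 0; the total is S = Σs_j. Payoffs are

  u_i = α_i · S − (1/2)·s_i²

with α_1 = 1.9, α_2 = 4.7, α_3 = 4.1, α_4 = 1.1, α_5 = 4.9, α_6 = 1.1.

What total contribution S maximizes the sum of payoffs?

106.8

Planner FOC: ∂(Σu_j)/∂s_i = (Σα_j) − s_i = 0, so s_i^SO = Σα_j = 17.8 for every i; S^SO = 106.8.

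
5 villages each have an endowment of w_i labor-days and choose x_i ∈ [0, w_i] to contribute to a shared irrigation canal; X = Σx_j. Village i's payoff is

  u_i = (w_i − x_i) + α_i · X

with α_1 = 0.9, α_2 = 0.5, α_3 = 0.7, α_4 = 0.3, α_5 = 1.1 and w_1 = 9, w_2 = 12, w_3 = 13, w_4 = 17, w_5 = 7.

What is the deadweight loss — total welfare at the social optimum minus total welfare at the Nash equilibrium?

∂u_i/∂x_i = α_i − 1, so village i contributes w_i if α_i > 1, else 0.
α_i > 1 for i ∈ {5}; NE contributions (0, 0, 0, 0, 7), X = 7.
W^NE = Σw_i − X^NE + (Σα_i)·X^NE = 58 + 2.5·7 = 75.5.
Planner: ∂(Σu_j)/∂x_i = Σα_j − 1 = 2.5 > 0, so everyone contributes w_i; X^SO = 58, W^SO = 58 + 2.5·58 = 203.
Deadweight loss = 127.5.

127.5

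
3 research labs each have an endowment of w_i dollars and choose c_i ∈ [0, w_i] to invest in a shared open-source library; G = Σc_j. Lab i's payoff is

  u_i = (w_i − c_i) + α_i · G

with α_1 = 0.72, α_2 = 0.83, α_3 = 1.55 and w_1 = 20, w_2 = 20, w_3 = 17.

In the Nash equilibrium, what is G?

∂u_i/∂c_i = α_i − 1, so lab i contributes w_i if α_i > 1, else 0.
α_i > 1 for i ∈ {3}; NE contributions (0, 0, 17), G = 17.

17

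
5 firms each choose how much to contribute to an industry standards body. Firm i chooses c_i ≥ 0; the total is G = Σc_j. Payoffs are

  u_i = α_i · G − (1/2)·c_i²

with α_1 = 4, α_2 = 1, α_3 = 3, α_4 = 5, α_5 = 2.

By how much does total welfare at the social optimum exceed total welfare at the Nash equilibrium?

Firm i's FOC: ∂u_i/∂c_i = α_i − c_i = 0, so c_i* = α_i.
NE contributions = (4, 1, 3, 5, 2); G = 15.
W^NE = (Σα)·G − ½Σα_i² = 15² − ½·55 = 197.5.
Planner sets c_i = Σα_j = 15 for every i, so G^SO = 5·15 = 75.
W^SO = (Σα)·G^SO − ½·5·(Σα)² = (5/2)·15² = 562.5.
Deadweight loss = W^SO − W^NE = 365.

365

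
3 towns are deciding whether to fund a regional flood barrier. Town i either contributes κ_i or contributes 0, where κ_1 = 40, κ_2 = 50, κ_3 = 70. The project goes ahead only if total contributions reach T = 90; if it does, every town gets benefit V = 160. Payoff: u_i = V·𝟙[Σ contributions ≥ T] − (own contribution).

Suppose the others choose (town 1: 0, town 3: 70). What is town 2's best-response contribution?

Others' total = 70. Contributing 50 brings total to 120 ≥ 90: gain V − κ_2 = 110.
Best response: 50.

50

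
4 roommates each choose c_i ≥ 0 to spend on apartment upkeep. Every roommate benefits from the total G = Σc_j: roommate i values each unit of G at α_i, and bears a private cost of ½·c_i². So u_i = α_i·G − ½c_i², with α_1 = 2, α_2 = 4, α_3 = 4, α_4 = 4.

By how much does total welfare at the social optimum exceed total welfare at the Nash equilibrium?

Roommate i's FOC: ∂u_i/∂c_i = α_i − c_i = 0, so c_i* = α_i.
NE contributions = (2, 4, 4, 4); G = 14.
W^NE = (Σα)·G − ½Σα_i² = 14² − ½·52 = 170.
Planner sets c_i = Σα_j = 14 for every i, so G^SO = 4·14 = 56.
W^SO = (Σα)·G^SO − ½·4·(Σα)² = (4/2)·14² = 392.
Deadweight loss = W^SO − W^NE = 222.

222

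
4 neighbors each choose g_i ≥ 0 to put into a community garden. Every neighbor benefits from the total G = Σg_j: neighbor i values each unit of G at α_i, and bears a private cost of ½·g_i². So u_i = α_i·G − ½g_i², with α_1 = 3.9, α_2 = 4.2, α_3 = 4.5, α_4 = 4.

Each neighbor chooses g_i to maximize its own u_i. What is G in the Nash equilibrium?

Neighbor i's FOC: ∂u_i/∂g_i = α_i − g_i = 0, so g_i* = α_i.
NE contributions = (3.9, 4.2, 4.5, 4); G = 16.6.

16.6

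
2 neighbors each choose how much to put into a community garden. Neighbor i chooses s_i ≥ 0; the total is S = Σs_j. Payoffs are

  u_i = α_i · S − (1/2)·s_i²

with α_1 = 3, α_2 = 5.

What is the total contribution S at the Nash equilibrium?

Neighbor i's FOC: ∂u_i/∂s_i = α_i − s_i = 0, so s_i* = α_i.
NE contributions = (3, 5); S = 8.

8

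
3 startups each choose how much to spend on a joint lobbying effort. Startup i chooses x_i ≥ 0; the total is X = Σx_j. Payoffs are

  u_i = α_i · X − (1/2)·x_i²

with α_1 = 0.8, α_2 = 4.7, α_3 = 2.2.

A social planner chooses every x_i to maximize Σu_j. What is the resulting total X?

Planner FOC: ∂(Σu_j)/∂x_i = (Σα_j) − x_i = 0, so x_i^SO = Σα_j = 7.7 for every i; X^SO = 23.1.

23.1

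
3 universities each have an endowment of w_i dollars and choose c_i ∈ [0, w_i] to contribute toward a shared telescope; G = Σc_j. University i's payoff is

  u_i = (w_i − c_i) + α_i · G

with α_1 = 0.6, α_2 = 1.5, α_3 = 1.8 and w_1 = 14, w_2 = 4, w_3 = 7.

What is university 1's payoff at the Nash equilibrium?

∂u_i/∂c_i = α_i − 1, so university i contributes w_i if α_i > 1, else 0.
α_i > 1 for i ∈ {2, 3}; NE contributions (0, 4, 7), G = 11.
u_1 = (14 − 0) + 0.6·11 = 20.6.

20.6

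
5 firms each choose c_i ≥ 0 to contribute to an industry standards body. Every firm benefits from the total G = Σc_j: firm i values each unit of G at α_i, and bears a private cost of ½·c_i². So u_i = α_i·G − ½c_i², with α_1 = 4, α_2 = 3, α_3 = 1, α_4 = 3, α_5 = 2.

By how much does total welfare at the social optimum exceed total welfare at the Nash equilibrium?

Firm i's FOC: ∂u_i/∂c_i = α_i − c_i = 0, so c_i* = α_i.
NE contributions = (4, 3, 1, 3, 2); G = 13.
W^NE = (Σα)·G − ½Σα_i² = 13² − ½·39 = 149.5.
Planner sets c_i = Σα_j = 13 for every i, so G^SO = 5·13 = 65.
W^SO = (Σα)·G^SO − ½·5·(Σα)² = (5/2)·13² = 422.5.
Deadweight loss = W^SO − W^NE = 273.

273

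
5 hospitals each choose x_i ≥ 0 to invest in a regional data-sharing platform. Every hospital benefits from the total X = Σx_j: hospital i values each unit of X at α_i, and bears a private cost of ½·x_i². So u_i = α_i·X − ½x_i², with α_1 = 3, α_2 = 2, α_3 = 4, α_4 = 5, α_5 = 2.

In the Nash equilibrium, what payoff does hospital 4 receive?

Hospital i's FOC: ∂u_i/∂x_i = α_i − x_i = 0, so x_i* = α_i.
NE contributions = (3, 2, 4, 5, 2); X = 16.
u_4 = α_4·X − ½·(x_4)² = 5·16 − ½·5² = 67.5.

67.5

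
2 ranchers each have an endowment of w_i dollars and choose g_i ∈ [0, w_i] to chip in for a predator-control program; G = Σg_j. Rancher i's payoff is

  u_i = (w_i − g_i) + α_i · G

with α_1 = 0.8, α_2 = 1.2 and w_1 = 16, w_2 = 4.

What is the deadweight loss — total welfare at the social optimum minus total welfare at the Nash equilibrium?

16

∂u_i/∂g_i = α_i − 1, so rancher i contributes w_i if α_i > 1, else 0.
α_i > 1 for i ∈ {2}; NE contributions (0, 4), G = 4.
W^NE = Σw_i − G^NE + (Σα_i)·G^NE = 20 + 1·4 = 24.
Planner: ∂(Σu_j)/∂g_i = Σα_j − 1 = 1 > 0, so everyone contributes w_i; G^SO = 20, W^SO = 20 + 1·20 = 40.
Deadweight loss = 16.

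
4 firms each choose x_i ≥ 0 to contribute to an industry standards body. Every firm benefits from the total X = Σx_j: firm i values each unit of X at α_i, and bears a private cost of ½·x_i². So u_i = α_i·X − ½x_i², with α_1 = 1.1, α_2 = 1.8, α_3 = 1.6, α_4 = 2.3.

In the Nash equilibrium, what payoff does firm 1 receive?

6.875

Firm i's FOC: ∂u_i/∂x_i = α_i − x_i = 0, so x_i* = α_i.
NE contributions = (1.1, 1.8, 1.6, 2.3); X = 6.8.
u_1 = α_1·X − ½·(x_1)² = 1.1·6.8 − ½·1.1² = 6.875.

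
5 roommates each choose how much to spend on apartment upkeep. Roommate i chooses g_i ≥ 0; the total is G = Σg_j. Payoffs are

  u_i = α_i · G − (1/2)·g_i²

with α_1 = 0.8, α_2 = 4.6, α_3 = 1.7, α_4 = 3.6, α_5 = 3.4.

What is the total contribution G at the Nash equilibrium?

14.1

Roommate i's FOC: ∂u_i/∂g_i = α_i − g_i = 0, so g_i* = α_i.
NE contributions = (0.8, 4.6, 1.7, 3.6, 3.4); G = 14.1.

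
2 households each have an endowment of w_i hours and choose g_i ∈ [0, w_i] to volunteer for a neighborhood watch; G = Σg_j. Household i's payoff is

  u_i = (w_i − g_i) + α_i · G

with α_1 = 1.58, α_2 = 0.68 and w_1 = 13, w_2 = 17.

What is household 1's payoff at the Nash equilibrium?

20.54

∂u_i/∂g_i = α_i − 1, so household i contributes w_i if α_i > 1, else 0.
α_i > 1 for i ∈ {1}; NE contributions (13, 0), G = 13.
u_1 = (13 − 13) + 1.58·13 = 20.54.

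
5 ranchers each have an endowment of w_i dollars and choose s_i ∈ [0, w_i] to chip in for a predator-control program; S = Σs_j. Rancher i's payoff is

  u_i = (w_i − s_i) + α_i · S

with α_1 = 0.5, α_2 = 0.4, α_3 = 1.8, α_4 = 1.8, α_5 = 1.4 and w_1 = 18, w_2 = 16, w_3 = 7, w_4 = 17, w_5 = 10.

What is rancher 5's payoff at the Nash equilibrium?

47.6

∂u_i/∂s_i = α_i − 1, so rancher i contributes w_i if α_i > 1, else 0.
α_i > 1 for i ∈ {3, 4, 5}; NE contributions (0, 0, 7, 17, 10), S = 34.
u_5 = (10 − 10) + 1.4·34 = 47.6.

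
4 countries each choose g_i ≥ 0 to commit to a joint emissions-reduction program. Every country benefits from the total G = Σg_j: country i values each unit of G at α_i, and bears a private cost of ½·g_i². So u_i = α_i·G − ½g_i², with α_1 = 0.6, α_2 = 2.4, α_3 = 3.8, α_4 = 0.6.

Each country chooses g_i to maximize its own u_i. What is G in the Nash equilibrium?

Country i's FOC: ∂u_i/∂g_i = α_i − g_i = 0, so g_i* = α_i.
NE contributions = (0.6, 2.4, 3.8, 0.6); G = 7.4.

7.4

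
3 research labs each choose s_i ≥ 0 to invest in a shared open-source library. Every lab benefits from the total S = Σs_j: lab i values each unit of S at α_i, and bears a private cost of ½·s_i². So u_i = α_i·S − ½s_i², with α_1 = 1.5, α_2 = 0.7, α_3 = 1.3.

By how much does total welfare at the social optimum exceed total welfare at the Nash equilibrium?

Lab i's FOC: ∂u_i/∂s_i = α_i − s_i = 0, so s_i* = α_i.
NE contributions = (1.5, 0.7, 1.3); S = 3.5.
W^NE = (Σα)·S − ½Σα_i² = 3.5² − ½·4.43 = 10.035.
Planner sets s_i = Σα_j = 3.5 for every i, so S^SO = 3·3.5 = 10.5.
W^SO = (Σα)·S^SO − ½·3·(Σα)² = (3/2)·3.5² = 18.375.
Deadweight loss = W^SO − W^NE = 8.34.

8.34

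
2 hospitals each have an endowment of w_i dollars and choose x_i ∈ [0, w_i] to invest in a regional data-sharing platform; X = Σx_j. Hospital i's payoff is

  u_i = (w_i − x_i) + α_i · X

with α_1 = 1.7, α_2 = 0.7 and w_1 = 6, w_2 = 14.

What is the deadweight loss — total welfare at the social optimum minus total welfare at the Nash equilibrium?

∂u_i/∂x_i = α_i − 1, so hospital i contributes w_i if α_i > 1, else 0.
α_i > 1 for i ∈ {1}; NE contributions (6, 0), X = 6.
W^NE = Σw_i − X^NE + (Σα_i)·X^NE = 20 + 1.4·6 = 28.4.
Planner: ∂(Σu_j)/∂x_i = Σα_j − 1 = 1.4 > 0, so everyone contributes w_i; X^SO = 20, W^SO = 20 + 1.4·20 = 48.
Deadweight loss = 19.6.

19.6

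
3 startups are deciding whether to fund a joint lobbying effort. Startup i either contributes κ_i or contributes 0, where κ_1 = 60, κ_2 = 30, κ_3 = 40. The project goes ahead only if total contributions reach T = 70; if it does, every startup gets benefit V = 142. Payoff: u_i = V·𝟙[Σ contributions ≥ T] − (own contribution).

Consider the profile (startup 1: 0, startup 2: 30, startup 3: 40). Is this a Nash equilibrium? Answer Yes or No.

Total = 70 ≥ 70: provided.
Startup 1 (pledges 0, payoff 142): pledging 60 → total 130, payoff 82. No gain.
Startup 2 (pledges 30, payoff 112): dropping to 0 → total 40, payoff 0. No gain.
Startup 3 (pledges 40, payoff 102): dropping to 0 → total 30, payoff 0. No gain.

Yes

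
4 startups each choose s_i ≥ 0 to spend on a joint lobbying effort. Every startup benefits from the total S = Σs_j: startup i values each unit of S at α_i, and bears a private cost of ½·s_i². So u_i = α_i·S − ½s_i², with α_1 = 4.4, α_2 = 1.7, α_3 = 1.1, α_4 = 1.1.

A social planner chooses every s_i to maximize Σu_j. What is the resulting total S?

Planner FOC: ∂(Σu_j)/∂s_i = (Σα_j) − s_i = 0, so s_i^SO = Σα_j = 8.3 for every i; S^SO = 33.2.

33.2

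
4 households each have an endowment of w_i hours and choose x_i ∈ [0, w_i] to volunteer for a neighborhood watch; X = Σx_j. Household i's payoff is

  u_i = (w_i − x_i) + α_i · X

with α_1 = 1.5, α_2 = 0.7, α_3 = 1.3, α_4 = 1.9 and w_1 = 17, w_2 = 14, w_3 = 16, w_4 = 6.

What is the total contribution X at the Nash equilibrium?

∂u_i/∂x_i = α_i − 1, so household i contributes w_i if α_i > 1, else 0.
α_i > 1 for i ∈ {1, 3, 4}; NE contributions (17, 0, 16, 6), X = 39.

39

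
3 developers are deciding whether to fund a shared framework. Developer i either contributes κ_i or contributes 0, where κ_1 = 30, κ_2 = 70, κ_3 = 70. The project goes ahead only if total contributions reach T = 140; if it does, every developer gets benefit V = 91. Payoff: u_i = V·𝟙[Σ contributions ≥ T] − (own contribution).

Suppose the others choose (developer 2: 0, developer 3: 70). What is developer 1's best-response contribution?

Others' total = 70. Even contributing 30 gives 100 < 140: no benefit either way.
Best response: 0.

0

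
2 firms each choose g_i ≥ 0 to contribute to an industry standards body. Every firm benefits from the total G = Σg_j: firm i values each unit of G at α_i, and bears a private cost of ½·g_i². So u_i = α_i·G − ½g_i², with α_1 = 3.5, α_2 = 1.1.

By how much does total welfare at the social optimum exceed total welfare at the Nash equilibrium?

6.73

Firm i's FOC: ∂u_i/∂g_i = α_i − g_i = 0, so g_i* = α_i.
NE contributions = (3.5, 1.1); G = 4.6.
W^NE = (Σα)·G − ½Σα_i² = 4.6² − ½·13.46 = 14.43.
Planner sets g_i = Σα_j = 4.6 for every i, so G^SO = 2·4.6 = 9.2.
W^SO = (Σα)·G^SO − ½·2·(Σα)² = (2/2)·4.6² = 21.16.
Deadweight loss = W^SO − W^NE = 6.73.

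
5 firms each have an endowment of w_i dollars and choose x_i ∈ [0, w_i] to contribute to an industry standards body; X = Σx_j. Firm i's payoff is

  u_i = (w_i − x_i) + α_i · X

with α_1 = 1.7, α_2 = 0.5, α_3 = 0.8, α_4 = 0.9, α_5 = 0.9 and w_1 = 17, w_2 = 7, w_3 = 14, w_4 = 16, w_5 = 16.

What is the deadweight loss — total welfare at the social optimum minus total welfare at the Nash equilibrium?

201.4

∂u_i/∂x_i = α_i − 1, so firm i contributes w_i if α_i > 1, else 0.
α_i > 1 for i ∈ {1}; NE contributions (17, 0, 0, 0, 0), X = 17.
W^NE = Σw_i − X^NE + (Σα_i)·X^NE = 70 + 3.8·17 = 134.6.
Planner: ∂(Σu_j)/∂x_i = Σα_j − 1 = 3.8 > 0, so everyone contributes w_i; X^SO = 70, W^SO = 70 + 3.8·70 = 336.
Deadweight loss = 201.4.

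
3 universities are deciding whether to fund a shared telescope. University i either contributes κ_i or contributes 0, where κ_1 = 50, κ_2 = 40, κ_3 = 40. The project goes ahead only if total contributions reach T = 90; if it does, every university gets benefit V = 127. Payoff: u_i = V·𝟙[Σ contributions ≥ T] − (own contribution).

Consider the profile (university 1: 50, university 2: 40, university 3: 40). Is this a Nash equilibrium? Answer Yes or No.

No

Total = 130 ≥ 90: provided.
University 1 (pledges 50, payoff 77): dropping to 0 → total 80, payoff 0. No gain.
University 2 (pledges 40, payoff 87): dropping to 0 → total 90, payoff 127. Profitable deviation.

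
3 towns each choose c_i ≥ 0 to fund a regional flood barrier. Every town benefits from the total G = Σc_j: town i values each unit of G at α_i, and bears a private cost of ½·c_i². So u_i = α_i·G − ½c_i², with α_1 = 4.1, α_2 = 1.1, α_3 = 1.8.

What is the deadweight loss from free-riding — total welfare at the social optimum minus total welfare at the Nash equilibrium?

35.13

Town i's FOC: ∂u_i/∂c_i = α_i − c_i = 0, so c_i* = α_i.
NE contributions = (4.1, 1.1, 1.8); G = 7.
W^NE = (Σα)·G − ½Σα_i² = 7² − ½·21.26 = 38.37.
Planner sets c_i = Σα_j = 7 for every i, so G^SO = 3·7 = 21.
W^SO = (Σα)·G^SO − ½·3·(Σα)² = (3/2)·7² = 73.5.
Deadweight loss = W^SO − W^NE = 35.13.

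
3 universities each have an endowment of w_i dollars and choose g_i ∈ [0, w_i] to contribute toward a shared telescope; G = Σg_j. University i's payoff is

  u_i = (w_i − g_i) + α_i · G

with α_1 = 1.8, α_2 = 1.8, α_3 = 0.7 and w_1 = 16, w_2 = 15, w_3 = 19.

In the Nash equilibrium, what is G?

∂u_i/∂g_i = α_i − 1, so university i contributes w_i if α_i > 1, else 0.
α_i > 1 for i ∈ {1, 2}; NE contributions (16, 15, 0), G = 31.

31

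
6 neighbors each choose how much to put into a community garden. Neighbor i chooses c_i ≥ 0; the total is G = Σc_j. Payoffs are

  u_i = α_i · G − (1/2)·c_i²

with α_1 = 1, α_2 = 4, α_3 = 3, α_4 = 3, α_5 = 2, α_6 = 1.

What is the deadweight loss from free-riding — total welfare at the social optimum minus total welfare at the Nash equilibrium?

412

Neighbor i's FOC: ∂u_i/∂c_i = α_i − c_i = 0, so c_i* = α_i.
NE contributions = (1, 4, 3, 3, 2, 1); G = 14.
W^NE = (Σα)·G − ½Σα_i² = 14² − ½·40 = 176.
Planner sets c_i = Σα_j = 14 for every i, so G^SO = 6·14 = 84.
W^SO = (Σα)·G^SO − ½·6·(Σα)² = (6/2)·14² = 588.
Deadweight loss = W^SO − W^NE = 412.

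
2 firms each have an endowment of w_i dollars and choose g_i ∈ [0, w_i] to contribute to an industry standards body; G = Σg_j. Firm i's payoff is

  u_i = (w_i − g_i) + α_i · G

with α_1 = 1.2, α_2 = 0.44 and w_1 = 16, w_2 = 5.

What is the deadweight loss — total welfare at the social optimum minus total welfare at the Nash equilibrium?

3.2

∂u_i/∂g_i = α_i − 1, so firm i contributes w_i if α_i > 1, else 0.
α_i > 1 for i ∈ {1}; NE contributions (16, 0), G = 16.
W^NE = Σw_i − G^NE + (Σα_i)·G^NE = 21 + 0.64·16 = 31.24.
Planner: ∂(Σu_j)/∂g_i = Σα_j − 1 = 0.64 > 0, so everyone contributes w_i; G^SO = 21, W^SO = 21 + 0.64·21 = 34.44.
Deadweight loss = 3.2.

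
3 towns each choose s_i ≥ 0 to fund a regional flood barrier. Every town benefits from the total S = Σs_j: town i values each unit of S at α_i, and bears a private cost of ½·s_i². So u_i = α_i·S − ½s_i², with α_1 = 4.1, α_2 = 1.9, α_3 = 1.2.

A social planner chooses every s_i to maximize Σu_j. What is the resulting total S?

Planner FOC: ∂(Σu_j)/∂s_i = (Σα_j) − s_i = 0, so s_i^SO = Σα_j = 7.2 for every i; S^SO = 21.6.

21.6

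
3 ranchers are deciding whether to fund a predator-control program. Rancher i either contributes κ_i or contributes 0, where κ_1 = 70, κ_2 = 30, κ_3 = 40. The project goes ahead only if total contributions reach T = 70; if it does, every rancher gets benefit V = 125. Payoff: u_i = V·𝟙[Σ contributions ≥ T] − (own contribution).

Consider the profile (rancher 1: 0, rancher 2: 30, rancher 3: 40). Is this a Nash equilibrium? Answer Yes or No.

Total = 70 ≥ 70: provided.
Rancher 1 (pledges 0, payoff 125): pledging 70 → total 140, payoff 55. No gain.
Rancher 2 (pledges 30, payoff 95): dropping to 0 → total 40, payoff 0. No gain.
Rancher 3 (pledges 40, payoff 85): dropping to 0 → total 30, payoff 0. No gain.

Yes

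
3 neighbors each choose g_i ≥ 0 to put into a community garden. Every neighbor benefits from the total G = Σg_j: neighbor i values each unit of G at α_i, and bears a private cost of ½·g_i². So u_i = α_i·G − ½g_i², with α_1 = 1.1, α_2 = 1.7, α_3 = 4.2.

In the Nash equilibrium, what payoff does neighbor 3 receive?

20.58

Neighbor i's FOC: ∂u_i/∂g_i = α_i − g_i = 0, so g_i* = α_i.
NE contributions = (1.1, 1.7, 4.2); G = 7.
u_3 = α_3·G − ½·(g_3)² = 4.2·7 − ½·4.2² = 20.58.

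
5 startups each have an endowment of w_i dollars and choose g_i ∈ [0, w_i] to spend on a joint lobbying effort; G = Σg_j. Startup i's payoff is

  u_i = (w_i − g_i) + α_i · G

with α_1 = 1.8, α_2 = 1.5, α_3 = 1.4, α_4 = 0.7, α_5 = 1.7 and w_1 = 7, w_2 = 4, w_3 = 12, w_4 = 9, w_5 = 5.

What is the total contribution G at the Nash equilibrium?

28

∂u_i/∂g_i = α_i − 1, so startup i contributes w_i if α_i > 1, else 0.
α_i > 1 for i ∈ {1, 2, 3, 5}; NE contributions (7, 4, 12, 0, 5), G = 28.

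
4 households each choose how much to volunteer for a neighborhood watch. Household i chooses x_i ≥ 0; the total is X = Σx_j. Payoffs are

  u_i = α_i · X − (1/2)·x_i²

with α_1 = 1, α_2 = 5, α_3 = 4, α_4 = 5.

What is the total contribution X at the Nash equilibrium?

15

Household i's FOC: ∂u_i/∂x_i = α_i − x_i = 0, so x_i* = α_i.
NE contributions = (1, 5, 4, 5); X = 15.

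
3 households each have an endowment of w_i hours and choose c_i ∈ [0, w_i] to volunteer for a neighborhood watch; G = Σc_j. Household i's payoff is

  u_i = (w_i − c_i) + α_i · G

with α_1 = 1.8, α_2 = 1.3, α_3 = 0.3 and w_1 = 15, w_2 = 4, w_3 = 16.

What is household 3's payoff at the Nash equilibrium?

∂u_i/∂c_i = α_i − 1, so household i contributes w_i if α_i > 1, else 0.
α_i > 1 for i ∈ {1, 2}; NE contributions (15, 4, 0), G = 19.
u_3 = (16 − 0) + 0.3·19 = 21.7.

21.7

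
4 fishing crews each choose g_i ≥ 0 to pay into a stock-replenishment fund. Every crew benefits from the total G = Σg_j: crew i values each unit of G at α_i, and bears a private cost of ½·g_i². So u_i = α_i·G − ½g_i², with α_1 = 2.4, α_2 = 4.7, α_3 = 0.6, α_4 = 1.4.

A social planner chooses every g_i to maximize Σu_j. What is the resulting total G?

Planner FOC: ∂(Σu_j)/∂g_i = (Σα_j) − g_i = 0, so g_i^SO = Σα_j = 9.1 for every i; G^SO = 36.4.

36.4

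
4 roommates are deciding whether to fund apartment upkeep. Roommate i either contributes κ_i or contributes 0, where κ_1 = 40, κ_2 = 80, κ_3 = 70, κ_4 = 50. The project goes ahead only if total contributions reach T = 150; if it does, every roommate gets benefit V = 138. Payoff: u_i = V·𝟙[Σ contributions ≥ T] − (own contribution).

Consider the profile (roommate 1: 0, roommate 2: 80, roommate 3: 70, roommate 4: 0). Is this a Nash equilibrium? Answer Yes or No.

Total = 150 ≥ 150: provided.
Roommate 1 (pledges 0, payoff 138): pledging 40 → total 190, payoff 98. No gain.
Roommate 2 (pledges 80, payoff 58): dropping to 0 → total 70, payoff 0. No gain.
Roommate 3 (pledges 70, payoff 68): dropping to 0 → total 80, payoff 0. No gain.
Roommate 4 (pledges 0, payoff 138): pledging 50 → total 200, payoff 88. No gain.

Yes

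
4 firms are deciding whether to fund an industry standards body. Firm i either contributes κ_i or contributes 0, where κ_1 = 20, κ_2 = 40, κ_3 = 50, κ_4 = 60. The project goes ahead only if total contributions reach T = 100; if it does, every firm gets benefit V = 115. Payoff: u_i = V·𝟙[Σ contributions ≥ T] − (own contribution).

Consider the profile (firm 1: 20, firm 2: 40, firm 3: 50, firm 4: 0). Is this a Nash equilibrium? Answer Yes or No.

Total = 110 ≥ 100: provided.
Firm 1 (pledges 20, payoff 95): dropping to 0 → total 90, payoff 0. No gain.
Firm 2 (pledges 40, payoff 75): dropping to 0 → total 70, payoff 0. No gain.
Firm 3 (pledges 50, payoff 65): dropping to 0 → total 60, payoff 0. No gain.
Firm 4 (pledges 0, payoff 115): pledging 60 → total 170, payoff 55. No gain.

Yes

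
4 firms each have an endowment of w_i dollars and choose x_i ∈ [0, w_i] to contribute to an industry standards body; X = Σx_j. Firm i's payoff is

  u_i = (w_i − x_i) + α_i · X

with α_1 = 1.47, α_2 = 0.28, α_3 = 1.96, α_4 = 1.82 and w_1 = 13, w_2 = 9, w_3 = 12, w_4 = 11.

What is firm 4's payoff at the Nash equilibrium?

65.52

∂u_i/∂x_i = α_i − 1, so firm i contributes w_i if α_i > 1, else 0.
α_i > 1 for i ∈ {1, 3, 4}; NE contributions (13, 0, 12, 11), X = 36.
u_4 = (11 − 11) + 1.82·36 = 65.52.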